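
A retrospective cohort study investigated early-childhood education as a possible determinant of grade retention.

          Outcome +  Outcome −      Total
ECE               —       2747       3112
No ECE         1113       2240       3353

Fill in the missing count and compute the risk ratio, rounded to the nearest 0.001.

0.353

The missing cell is in the exposed row: 3112 − 2747 = 365.
So a = 365, b = 2747, c = 1113, d = 2240.
RR = [a/(a+b)] / [c/(c+d)] = (365/3112) / (1113/3353) = 0.11729/0.33194 = 0.35334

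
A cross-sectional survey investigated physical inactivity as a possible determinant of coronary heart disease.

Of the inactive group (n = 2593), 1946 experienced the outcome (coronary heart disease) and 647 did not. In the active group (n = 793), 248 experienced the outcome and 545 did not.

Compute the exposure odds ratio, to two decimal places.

6.61

From the description: a = 1946, b = 647, c = 248, d = 545.
OR = (a·d)/(b·c) = (1946 × 545) / (647 × 248) = 1060570 / 160456 = 6.60972
The odds of coronary heart disease are about 6.61 times as high in the inactive group.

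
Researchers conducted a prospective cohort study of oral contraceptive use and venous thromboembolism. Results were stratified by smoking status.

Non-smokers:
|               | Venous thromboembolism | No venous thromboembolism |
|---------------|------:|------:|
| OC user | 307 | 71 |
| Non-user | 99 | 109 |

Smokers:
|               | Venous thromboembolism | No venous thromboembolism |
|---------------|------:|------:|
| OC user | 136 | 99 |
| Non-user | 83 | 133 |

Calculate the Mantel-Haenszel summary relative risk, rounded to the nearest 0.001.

RR_MH = Σ(aᵢ·n₀ᵢ/nᵢ) / Σ(cᵢ·n₁ᵢ/nᵢ), with n₁ᵢ = aᵢ+bᵢ (exposed), n₀ᵢ = cᵢ+dᵢ (unexposed), nᵢ = n₁ᵢ+n₀ᵢ.
Stratum 1 (Non-smokers): n₁ = 378, n₀ = 208, n = 586; a·n₀/n = 307·208/586 = 108.9693; c·n₁/n = 99·378/586 = 63.8601
Stratum 2 (Smokers): n₁ = 235, n₀ = 216, n = 451; a·n₀/n = 136·216/451 = 65.1353; c·n₁/n = 83·235/451 = 43.2483
RR_MH = (108.9693 + 65.1353) / (63.8601 + 43.2483) = 174.1045 / 107.1084 = 1.62550

1.625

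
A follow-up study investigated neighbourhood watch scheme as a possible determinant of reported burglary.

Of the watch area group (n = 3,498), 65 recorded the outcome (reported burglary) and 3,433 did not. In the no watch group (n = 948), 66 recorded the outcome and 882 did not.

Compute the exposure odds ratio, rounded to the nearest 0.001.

From the description: a = 65, b = 3433, c = 66, d = 882.
OR = (a·d)/(b·c) = (65 × 882) / (3433 × 66) = 57330 / 226578 = 0.25303
Exposure is associated with lower odds of reported burglary (OR = 0.25 < 1).

0.253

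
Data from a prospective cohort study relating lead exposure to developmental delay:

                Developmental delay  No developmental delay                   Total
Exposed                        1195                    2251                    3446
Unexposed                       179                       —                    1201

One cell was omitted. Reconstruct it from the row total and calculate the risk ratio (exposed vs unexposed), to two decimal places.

2.33

The missing cell is in the unexposed row: 1201 − 179 = 1022.
So a = 1195, b = 2251, c = 179, d = 1022.
RR = [a/(a+b)] / [c/(c+d)] = (1195/3446) / (179/1201) = 0.34678/0.14904 = 2.32671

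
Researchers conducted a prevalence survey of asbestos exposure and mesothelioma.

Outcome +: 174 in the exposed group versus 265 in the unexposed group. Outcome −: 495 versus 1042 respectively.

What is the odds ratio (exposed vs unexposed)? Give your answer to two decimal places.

From the description: a = 174, b = 495, c = 265, d = 1042.
OR = (a·d)/(b·c) = (174 × 1042) / (495 × 265) = 181308 / 131175 = 1.38218
The odds of mesothelioma are about 1.38 times as high in the exposed group.

1.38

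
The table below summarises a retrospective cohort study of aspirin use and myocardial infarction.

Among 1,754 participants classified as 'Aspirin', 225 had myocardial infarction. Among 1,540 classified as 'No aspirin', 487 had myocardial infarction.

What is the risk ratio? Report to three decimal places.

0.406

From the description: a = 225, b = 1529, c = 487, d = 1053.
Risk in exposed = 225/1754 = 0.12828; risk in unexposed = 487/1540 = 0.31623.
RR = 0.12828 / 0.31623 = 0.40564
The risk is 59% lower among the exposed than among the unexposed.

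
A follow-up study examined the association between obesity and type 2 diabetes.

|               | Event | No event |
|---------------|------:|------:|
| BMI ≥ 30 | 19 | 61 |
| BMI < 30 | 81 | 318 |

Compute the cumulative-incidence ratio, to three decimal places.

Cells: a = 19, b = 61, c = 81, d = 318.
Risk in exposed = 19/80 = 0.23750; risk in unexposed = 81/399 = 0.20301.
RR = 0.23750 / 0.20301 = 1.16991
The risk among the exposed is 1.17 times that among the unexposed.

1.170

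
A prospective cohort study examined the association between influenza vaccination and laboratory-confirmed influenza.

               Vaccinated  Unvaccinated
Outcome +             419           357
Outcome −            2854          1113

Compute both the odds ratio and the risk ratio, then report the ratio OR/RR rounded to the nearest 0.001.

Reading the table with exposure as columns: a = 419 (Vaccinated, case), b = 2854 (Vaccinated, non-case), c = 357 (Unvaccinated, case), d = 1113.
OR = (419·1113)/(2854·357) = 466347/1018878 = 0.45771
Risk in exposed = 419/3273 = 0.12802; risk in unexposed = 357/1470 = 0.24286; RR = 0.52713
OR/RR = 0.45771 / 0.52713 = 0.86830
The outcome is not rare, so the OR lies further from 1 than the RR.

0.868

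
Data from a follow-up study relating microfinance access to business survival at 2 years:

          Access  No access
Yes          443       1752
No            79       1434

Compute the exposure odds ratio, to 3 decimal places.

Reading the table with exposure as columns: a = 443 (Access, case), b = 79 (Access, non-case), c = 1752 (No access, case), d = 1434.
OR = (a·d)/(b·c) = (443 × 1434) / (79 × 1752) = 635262 / 138408 = 4.58978
The odds of business survival at 2 years are about 4.59 times as high in the access group.

4.590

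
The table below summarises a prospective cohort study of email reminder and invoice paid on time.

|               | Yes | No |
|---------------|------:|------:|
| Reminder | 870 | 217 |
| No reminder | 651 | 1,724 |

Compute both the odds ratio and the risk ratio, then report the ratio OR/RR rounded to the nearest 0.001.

3.636

Cells: a = 870, b = 217, c = 651, d = 1724.
OR = (870·1724)/(217·651) = 1499880/141267 = 10.61734
Risk in exposed = 870/1087 = 0.80037; risk in unexposed = 651/2375 = 0.27411; RR = 2.91993
OR/RR = 10.61734 / 2.91993 = 3.63616
The outcome is not rare, so the OR lies further from 1 than the RR.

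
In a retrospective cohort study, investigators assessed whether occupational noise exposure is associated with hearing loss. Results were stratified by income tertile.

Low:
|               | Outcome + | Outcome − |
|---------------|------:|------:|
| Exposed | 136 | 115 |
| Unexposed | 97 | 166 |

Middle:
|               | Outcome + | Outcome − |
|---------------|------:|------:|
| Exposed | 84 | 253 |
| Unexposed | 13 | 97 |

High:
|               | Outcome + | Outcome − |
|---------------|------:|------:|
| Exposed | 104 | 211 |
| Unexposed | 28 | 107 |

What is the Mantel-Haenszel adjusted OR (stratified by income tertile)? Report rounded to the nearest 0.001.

OR_MH = Σ(aᵢdᵢ/nᵢ) / Σ(bᵢcᵢ/nᵢ), where nᵢ is the stratum total.
Stratum 1 (Low): n = 514; a·d/n = 136·166/514 = 43.9222; b·c/n = 115·97/514 = 21.7023
Stratum 2 (Middle): n = 447; a·d/n = 84·97/447 = 18.2282; b·c/n = 253·13/447 = 7.3579
Stratum 3 (High): n = 450; a·d/n = 104·107/450 = 24.7289; b·c/n = 211·28/450 = 13.1289
OR_MH = (43.9222 + 18.2282 + 24.7289) / (21.7023 + 7.3579 + 13.1289) = 86.8793 / 42.1892 = 2.05928

2.059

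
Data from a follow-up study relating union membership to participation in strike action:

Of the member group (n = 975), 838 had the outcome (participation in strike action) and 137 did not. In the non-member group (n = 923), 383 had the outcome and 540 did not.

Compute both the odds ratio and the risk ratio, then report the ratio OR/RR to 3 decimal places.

4.164

From the description: a = 838, b = 137, c = 383, d = 540.
OR = (838·540)/(137·383) = 452520/52471 = 8.62419
Risk in exposed = 838/975 = 0.85949; risk in unexposed = 383/923 = 0.41495; RR = 2.07130
OR/RR = 8.62419 / 2.07130 = 4.16367
The outcome is not rare, so the OR lies further from 1 than the RR.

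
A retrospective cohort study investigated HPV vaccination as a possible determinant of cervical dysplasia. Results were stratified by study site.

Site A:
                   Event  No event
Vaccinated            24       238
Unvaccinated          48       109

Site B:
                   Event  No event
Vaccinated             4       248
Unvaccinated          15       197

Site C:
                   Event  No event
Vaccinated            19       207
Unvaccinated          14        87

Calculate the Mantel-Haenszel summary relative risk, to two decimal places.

RR_MH = Σ(aᵢ·n₀ᵢ/nᵢ) / Σ(cᵢ·n₁ᵢ/nᵢ), with n₁ᵢ = aᵢ+bᵢ (exposed), n₀ᵢ = cᵢ+dᵢ (unexposed), nᵢ = n₁ᵢ+n₀ᵢ.
Stratum 1 (Site A): n₁ = 262, n₀ = 157, n = 419; a·n₀/n = 24·157/419 = 8.9928; c·n₁/n = 48·262/419 = 30.0143
Stratum 2 (Site B): n₁ = 252, n₀ = 212, n = 464; a·n₀/n = 4·212/464 = 1.8276; c·n₁/n = 15·252/464 = 8.1466
Stratum 3 (Site C): n₁ = 226, n₀ = 101, n = 327; a·n₀/n = 19·101/327 = 5.8685; c·n₁/n = 14·226/327 = 9.6758
RR_MH = (8.9928 + 1.8276 + 5.8685) / (30.0143 + 8.1466 + 9.6758) = 16.6889 / 47.8367 = 0.34887

0.35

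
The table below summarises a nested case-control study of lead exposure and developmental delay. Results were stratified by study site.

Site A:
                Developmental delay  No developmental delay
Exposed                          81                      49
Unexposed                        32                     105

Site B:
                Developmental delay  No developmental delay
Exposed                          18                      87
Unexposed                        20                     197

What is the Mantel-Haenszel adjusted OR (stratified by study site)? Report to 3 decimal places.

OR_MH = Σ(aᵢdᵢ/nᵢ) / Σ(bᵢcᵢ/nᵢ), where nᵢ is the stratum total.
Stratum 1 (Site A): n = 267; a·d/n = 81·105/267 = 31.8539; b·c/n = 49·32/267 = 5.8727
Stratum 2 (Site B): n = 322; a·d/n = 18·197/322 = 11.0124; b·c/n = 87·20/322 = 5.4037
OR_MH = (31.8539 + 11.0124) / (5.8727 + 5.4037) = 42.8664 / 11.2764 = 3.80143

3.801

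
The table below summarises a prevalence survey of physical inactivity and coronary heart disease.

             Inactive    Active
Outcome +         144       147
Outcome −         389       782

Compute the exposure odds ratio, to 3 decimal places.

Reading the table with exposure as columns: a = 144 (Inactive, case), b = 389 (Inactive, non-case), c = 147 (Active, case), d = 782.
OR = (a·d)/(b·c) = (144 × 782) / (389 × 147) = 112608 / 57183 = 1.96926
The odds of coronary heart disease are about 1.97 times as high in the inactive group.

1.969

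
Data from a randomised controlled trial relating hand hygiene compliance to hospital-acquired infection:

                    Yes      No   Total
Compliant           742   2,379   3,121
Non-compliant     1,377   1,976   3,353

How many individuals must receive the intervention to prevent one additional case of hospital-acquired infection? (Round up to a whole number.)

6

Risk in treated group = 742/3121 = 0.23774; risk in control = 1377/3353 = 0.41068.
Absolute risk reduction = 0.41068 − 0.23774 = 0.17293
NNT = 1 / ARR = 1 / 0.17293 = 5.783 → round up → 6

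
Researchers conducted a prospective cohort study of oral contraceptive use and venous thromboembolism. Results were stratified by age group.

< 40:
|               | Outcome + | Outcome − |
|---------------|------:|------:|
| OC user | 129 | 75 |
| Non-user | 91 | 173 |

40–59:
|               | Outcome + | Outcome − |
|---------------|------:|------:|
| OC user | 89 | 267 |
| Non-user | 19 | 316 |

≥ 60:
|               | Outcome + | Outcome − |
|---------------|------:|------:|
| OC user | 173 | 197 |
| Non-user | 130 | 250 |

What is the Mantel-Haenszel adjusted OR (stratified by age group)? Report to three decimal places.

2.605

OR_MH = Σ(aᵢdᵢ/nᵢ) / Σ(bᵢcᵢ/nᵢ), where nᵢ is the stratum total.
Stratum 1 (< 40): n = 468; a·d/n = 129·173/468 = 47.6859; b·c/n = 75·91/468 = 14.5833
Stratum 2 (40–59): n = 691; a·d/n = 89·316/691 = 40.7004; b·c/n = 267·19/691 = 7.3415
Stratum 3 (≥ 60): n = 750; a·d/n = 173·250/750 = 57.6667; b·c/n = 197·130/750 = 34.1467
OR_MH = (47.6859 + 40.7004 + 57.6667) / (14.5833 + 7.3415 + 34.1467) = 146.0530 / 56.0715 = 2.60476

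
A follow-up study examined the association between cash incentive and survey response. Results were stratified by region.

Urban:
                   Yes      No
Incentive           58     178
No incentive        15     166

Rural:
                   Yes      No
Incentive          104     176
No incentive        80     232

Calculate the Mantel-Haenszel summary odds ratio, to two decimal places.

OR_MH = Σ(aᵢdᵢ/nᵢ) / Σ(bᵢcᵢ/nᵢ), where nᵢ is the stratum total.
Stratum 1 (Urban): n = 417; a·d/n = 58·166/417 = 23.0887; b·c/n = 178·15/417 = 6.4029
Stratum 2 (Rural): n = 592; a·d/n = 104·232/592 = 40.7568; b·c/n = 176·80/592 = 23.7838
OR_MH = (23.0887 + 40.7568) / (6.4029 + 23.7838) = 63.8455 / 30.1867 = 2.11502

2.12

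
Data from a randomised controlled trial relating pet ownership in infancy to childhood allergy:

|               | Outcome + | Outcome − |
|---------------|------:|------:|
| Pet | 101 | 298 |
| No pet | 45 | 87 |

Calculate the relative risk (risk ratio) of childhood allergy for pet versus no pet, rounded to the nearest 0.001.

0.743

Cells: a = 101, b = 298, c = 45, d = 87.
Risk in exposed = 101/399 = 0.25313; risk in unexposed = 45/132 = 0.34091.
RR = 0.25313 / 0.34091 = 0.74252
The risk is 26% lower among the exposed than among the unexposed.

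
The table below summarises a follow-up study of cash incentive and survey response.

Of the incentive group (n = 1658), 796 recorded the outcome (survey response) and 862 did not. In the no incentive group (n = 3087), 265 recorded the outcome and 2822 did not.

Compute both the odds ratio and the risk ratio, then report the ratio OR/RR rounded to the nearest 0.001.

From the description: a = 796, b = 862, c = 265, d = 2822.
OR = (796·2822)/(862·265) = 2246312/228430 = 9.83370
Risk in exposed = 796/1658 = 0.48010; risk in unexposed = 265/3087 = 0.08584; RR = 5.59267
OR/RR = 9.83370 / 5.59267 = 1.75832
The outcome is not rare, so the OR lies further from 1 than the RR.

1.758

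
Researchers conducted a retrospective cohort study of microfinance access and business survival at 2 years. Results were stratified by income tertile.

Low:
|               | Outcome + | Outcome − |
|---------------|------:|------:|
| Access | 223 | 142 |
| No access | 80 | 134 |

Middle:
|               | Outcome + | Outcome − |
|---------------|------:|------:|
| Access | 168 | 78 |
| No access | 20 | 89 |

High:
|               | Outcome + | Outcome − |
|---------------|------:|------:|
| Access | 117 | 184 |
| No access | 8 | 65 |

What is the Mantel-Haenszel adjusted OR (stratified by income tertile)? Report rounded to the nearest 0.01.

4.08

OR_MH = Σ(aᵢdᵢ/nᵢ) / Σ(bᵢcᵢ/nᵢ), where nᵢ is the stratum total.
Stratum 1 (Low): n = 579; a·d/n = 223·134/579 = 51.6097; b·c/n = 142·80/579 = 19.6200
Stratum 2 (Middle): n = 355; a·d/n = 168·89/355 = 42.1183; b·c/n = 78·20/355 = 4.3944
Stratum 3 (High): n = 374; a·d/n = 117·65/374 = 20.3342; b·c/n = 184·8/374 = 3.9358
OR_MH = (51.6097 + 42.1183 + 20.3342) / (19.6200 + 4.3944 + 3.9358) = 114.0622 / 27.9502 = 4.08090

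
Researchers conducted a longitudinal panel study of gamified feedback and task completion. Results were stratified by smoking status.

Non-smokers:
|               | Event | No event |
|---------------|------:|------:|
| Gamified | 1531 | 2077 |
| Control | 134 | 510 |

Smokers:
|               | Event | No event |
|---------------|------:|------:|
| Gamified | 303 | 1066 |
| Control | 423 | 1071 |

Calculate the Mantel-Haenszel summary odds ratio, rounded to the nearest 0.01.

OR_MH = Σ(aᵢdᵢ/nᵢ) / Σ(bᵢcᵢ/nᵢ), where nᵢ is the stratum total.
Stratum 1 (Non-smokers): n = 4252; a·d/n = 1531·510/4252 = 183.6336; b·c/n = 2077·134/4252 = 65.4558
Stratum 2 (Smokers): n = 2863; a·d/n = 303·1071/2863 = 113.3472; b·c/n = 1066·423/2863 = 157.4984
OR_MH = (183.6336 + 113.3472) / (65.4558 + 157.4984) = 296.9808 / 222.9542 = 1.33203

1.33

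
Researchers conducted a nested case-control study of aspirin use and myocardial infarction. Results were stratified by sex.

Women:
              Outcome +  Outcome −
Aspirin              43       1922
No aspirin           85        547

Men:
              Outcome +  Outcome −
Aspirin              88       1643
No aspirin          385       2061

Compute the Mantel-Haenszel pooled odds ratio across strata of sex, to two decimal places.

0.24

OR_MH = Σ(aᵢdᵢ/nᵢ) / Σ(bᵢcᵢ/nᵢ), where nᵢ is the stratum total.
Stratum 1 (Women): n = 2597; a·d/n = 43·547/2597 = 9.0570; b·c/n = 1922·85/2597 = 62.9072
Stratum 2 (Men): n = 4177; a·d/n = 88·2061/4177 = 43.4206; b·c/n = 1643·385/4177 = 151.4376
OR_MH = (9.0570 + 43.4206) / (62.9072 + 151.4376) = 52.4776 / 214.3448 = 0.24483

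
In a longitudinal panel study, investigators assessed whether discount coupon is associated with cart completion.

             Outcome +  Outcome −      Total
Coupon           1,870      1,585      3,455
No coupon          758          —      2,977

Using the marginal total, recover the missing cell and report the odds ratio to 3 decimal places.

The missing cell is in the unexposed row: 2977 − 758 = 2219.
So a = 1870, b = 1585, c = 758, d = 2219.
OR = (a·d)/(b·c) = (1870 × 2219) / (1585 × 758) = 4149530 / 1201430 = 3.45383

3.454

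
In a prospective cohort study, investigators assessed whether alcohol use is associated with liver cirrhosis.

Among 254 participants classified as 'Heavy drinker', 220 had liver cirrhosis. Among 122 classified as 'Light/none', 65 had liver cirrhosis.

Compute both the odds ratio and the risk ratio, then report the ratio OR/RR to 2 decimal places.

3.49

From the description: a = 220, b = 34, c = 65, d = 57.
OR = (220·57)/(34·65) = 12540/2210 = 5.67421
Risk in exposed = 220/254 = 0.86614; risk in unexposed = 65/122 = 0.53279; RR = 1.62568
OR/RR = 5.67421 / 1.62568 = 3.49036
The outcome is not rare, so the OR lies further from 1 than the RR.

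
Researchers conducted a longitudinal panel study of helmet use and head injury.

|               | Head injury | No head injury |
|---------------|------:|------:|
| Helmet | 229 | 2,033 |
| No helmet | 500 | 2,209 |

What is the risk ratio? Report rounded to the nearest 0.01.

Cells: a = 229, b = 2033, c = 500, d = 2209.
Risk in exposed = 229/2262 = 0.10124; risk in unexposed = 500/2709 = 0.18457.
RR = 0.10124 / 0.18457 = 0.54851
The risk is 45% lower among the exposed than among the unexposed.

0.55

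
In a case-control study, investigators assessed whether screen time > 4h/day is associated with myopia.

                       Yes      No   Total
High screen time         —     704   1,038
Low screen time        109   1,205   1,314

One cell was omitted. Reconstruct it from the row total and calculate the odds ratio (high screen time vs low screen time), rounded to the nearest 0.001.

5.245

The missing cell is in the exposed row: 1038 − 704 = 334.
So a = 334, b = 704, c = 109, d = 1205.
OR = (a·d)/(b·c) = (334 × 1205) / (704 × 109) = 402470 / 76736 = 5.24487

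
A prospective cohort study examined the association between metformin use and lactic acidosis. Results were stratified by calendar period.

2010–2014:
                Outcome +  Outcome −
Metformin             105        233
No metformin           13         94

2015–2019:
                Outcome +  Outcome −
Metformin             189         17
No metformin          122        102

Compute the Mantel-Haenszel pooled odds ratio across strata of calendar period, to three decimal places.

5.762

OR_MH = Σ(aᵢdᵢ/nᵢ) / Σ(bᵢcᵢ/nᵢ), where nᵢ is the stratum total.
Stratum 1 (2010–2014): n = 445; a·d/n = 105·94/445 = 22.1798; b·c/n = 233·13/445 = 6.8067
Stratum 2 (2015–2019): n = 430; a·d/n = 189·102/430 = 44.8326; b·c/n = 17·122/430 = 4.8233
OR_MH = (22.1798 + 44.8326) / (6.8067 + 4.8233) = 67.0123 / 11.6300 = 5.76202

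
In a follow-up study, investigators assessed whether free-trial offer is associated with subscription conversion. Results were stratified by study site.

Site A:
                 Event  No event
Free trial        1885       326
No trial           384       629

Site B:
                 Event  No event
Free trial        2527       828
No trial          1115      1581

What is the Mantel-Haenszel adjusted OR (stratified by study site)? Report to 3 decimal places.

OR_MH = Σ(aᵢdᵢ/nᵢ) / Σ(bᵢcᵢ/nᵢ), where nᵢ is the stratum total.
Stratum 1 (Site A): n = 3224; a·d/n = 1885·629/3224 = 367.7621; b·c/n = 326·384/3224 = 38.8288
Stratum 2 (Site B): n = 6051; a·d/n = 2527·1581/6051 = 660.2524; b·c/n = 828·1115/6051 = 152.5731
OR_MH = (367.7621 + 660.2524) / (38.8288 + 152.5731) = 1028.0145 / 191.4019 = 5.37097

5.371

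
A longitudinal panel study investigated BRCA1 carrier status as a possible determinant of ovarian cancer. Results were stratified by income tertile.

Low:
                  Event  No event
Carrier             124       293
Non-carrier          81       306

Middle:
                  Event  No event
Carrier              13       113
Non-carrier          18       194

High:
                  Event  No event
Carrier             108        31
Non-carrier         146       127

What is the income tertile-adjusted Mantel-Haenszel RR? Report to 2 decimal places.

1.42

RR_MH = Σ(aᵢ·n₀ᵢ/nᵢ) / Σ(cᵢ·n₁ᵢ/nᵢ), with n₁ᵢ = aᵢ+bᵢ (exposed), n₀ᵢ = cᵢ+dᵢ (unexposed), nᵢ = n₁ᵢ+n₀ᵢ.
Stratum 1 (Low): n₁ = 417, n₀ = 387, n = 804; a·n₀/n = 124·387/804 = 59.6866; c·n₁/n = 81·417/804 = 42.0112
Stratum 2 (Middle): n₁ = 126, n₀ = 212, n = 338; a·n₀/n = 13·212/338 = 8.1538; c·n₁/n = 18·126/338 = 6.7101
Stratum 3 (High): n₁ = 139, n₀ = 273, n = 412; a·n₀/n = 108·273/412 = 71.5631; c·n₁/n = 146·139/412 = 49.2573
RR_MH = (59.6866 + 8.1538 + 71.5631) / (42.0112 + 6.7101 + 49.2573) = 139.4035 / 97.9785 = 1.42280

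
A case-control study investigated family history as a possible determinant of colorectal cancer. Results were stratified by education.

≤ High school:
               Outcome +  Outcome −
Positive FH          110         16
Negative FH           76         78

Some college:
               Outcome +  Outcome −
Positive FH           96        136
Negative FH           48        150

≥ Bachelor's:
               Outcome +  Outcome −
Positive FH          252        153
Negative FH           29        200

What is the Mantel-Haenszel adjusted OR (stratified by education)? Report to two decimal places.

5.42

OR_MH = Σ(aᵢdᵢ/nᵢ) / Σ(bᵢcᵢ/nᵢ), where nᵢ is the stratum total.
Stratum 1 (≤ High school): n = 280; a·d/n = 110·78/280 = 30.6429; b·c/n = 16·76/280 = 4.3429
Stratum 2 (Some college): n = 430; a·d/n = 96·150/430 = 33.4884; b·c/n = 136·48/430 = 15.1814
Stratum 3 (≥ Bachelor's): n = 634; a·d/n = 252·200/634 = 79.4953; b·c/n = 153·29/634 = 6.9984
OR_MH = (30.6429 + 33.4884 + 79.4953) / (4.3429 + 15.1814 + 6.9984) = 143.6265 / 26.5227 = 5.41523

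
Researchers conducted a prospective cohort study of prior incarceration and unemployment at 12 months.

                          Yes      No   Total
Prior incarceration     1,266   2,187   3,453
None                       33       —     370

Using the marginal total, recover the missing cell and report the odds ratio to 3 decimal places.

5.912

The missing cell is in the unexposed row: 370 − 33 = 337.
So a = 1266, b = 2187, c = 33, d = 337.
OR = (a·d)/(b·c) = (1266 × 337) / (2187 × 33) = 426642 / 72171 = 5.91154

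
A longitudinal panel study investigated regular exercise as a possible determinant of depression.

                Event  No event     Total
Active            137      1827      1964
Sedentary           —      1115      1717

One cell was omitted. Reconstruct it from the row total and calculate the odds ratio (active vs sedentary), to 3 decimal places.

The missing cell is in the unexposed row: 1717 − 1115 = 602.
So a = 137, b = 1827, c = 602, d = 1115.
OR = (a·d)/(b·c) = (137 × 1115) / (1827 × 602) = 152755 / 1099854 = 0.13889

0.139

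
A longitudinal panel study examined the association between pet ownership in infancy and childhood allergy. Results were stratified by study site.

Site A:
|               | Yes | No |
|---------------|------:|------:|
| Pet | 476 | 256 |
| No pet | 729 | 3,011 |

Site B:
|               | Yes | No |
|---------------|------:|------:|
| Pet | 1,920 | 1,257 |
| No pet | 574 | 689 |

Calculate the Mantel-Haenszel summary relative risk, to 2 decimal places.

1.78

RR_MH = Σ(aᵢ·n₀ᵢ/nᵢ) / Σ(cᵢ·n₁ᵢ/nᵢ), with n₁ᵢ = aᵢ+bᵢ (exposed), n₀ᵢ = cᵢ+dᵢ (unexposed), nᵢ = n₁ᵢ+n₀ᵢ.
Stratum 1 (Site A): n₁ = 732, n₀ = 3740, n = 4472; a·n₀/n = 476·3740/4472 = 398.0859; c·n₁/n = 729·732/4472 = 119.3265
Stratum 2 (Site B): n₁ = 3177, n₀ = 1263, n = 4440; a·n₀/n = 1920·1263/4440 = 546.1622; c·n₁/n = 574·3177/4440 = 410.7203
RR_MH = (398.0859 + 546.1622) / (119.3265 + 410.7203) = 944.2480 / 530.0467 = 1.78144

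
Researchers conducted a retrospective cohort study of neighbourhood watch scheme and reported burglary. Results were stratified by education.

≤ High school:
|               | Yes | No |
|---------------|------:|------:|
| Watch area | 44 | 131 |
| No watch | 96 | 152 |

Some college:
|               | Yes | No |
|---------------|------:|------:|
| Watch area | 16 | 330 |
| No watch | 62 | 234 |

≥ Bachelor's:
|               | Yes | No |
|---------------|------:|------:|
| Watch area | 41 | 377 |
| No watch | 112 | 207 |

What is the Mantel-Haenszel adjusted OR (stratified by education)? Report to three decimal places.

OR_MH = Σ(aᵢdᵢ/nᵢ) / Σ(bᵢcᵢ/nᵢ), where nᵢ is the stratum total.
Stratum 1 (≤ High school): n = 423; a·d/n = 44·152/423 = 15.8109; b·c/n = 131·96/423 = 29.7305
Stratum 2 (Some college): n = 642; a·d/n = 16·234/642 = 5.8318; b·c/n = 330·62/642 = 31.8692
Stratum 3 (≥ Bachelor's): n = 737; a·d/n = 41·207/737 = 11.5156; b·c/n = 377·112/737 = 57.2917
OR_MH = (15.8109 + 5.8318 + 11.5156) / (29.7305 + 31.8692 + 57.2917) = 33.1583 / 118.8914 = 0.27890

0.279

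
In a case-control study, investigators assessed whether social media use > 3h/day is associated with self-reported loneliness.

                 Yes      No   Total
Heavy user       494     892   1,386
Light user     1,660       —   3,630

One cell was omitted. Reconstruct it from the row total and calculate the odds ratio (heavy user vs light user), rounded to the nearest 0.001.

0.657

The missing cell is in the unexposed row: 3630 − 1660 = 1970.
So a = 494, b = 892, c = 1660, d = 1970.
OR = (a·d)/(b·c) = (494 × 1970) / (892 × 1660) = 973180 / 1480720 = 0.65723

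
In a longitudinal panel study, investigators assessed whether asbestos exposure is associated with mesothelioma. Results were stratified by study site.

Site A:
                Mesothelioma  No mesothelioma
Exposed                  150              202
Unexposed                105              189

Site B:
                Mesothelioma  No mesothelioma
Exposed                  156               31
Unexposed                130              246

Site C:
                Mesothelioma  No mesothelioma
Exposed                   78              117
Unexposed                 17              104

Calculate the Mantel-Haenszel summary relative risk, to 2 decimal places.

1.82

RR_MH = Σ(aᵢ·n₀ᵢ/nᵢ) / Σ(cᵢ·n₁ᵢ/nᵢ), with n₁ᵢ = aᵢ+bᵢ (exposed), n₀ᵢ = cᵢ+dᵢ (unexposed), nᵢ = n₁ᵢ+n₀ᵢ.
Stratum 1 (Site A): n₁ = 352, n₀ = 294, n = 646; a·n₀/n = 150·294/646 = 68.2663; c·n₁/n = 105·352/646 = 57.2136
Stratum 2 (Site B): n₁ = 187, n₀ = 376, n = 563; a·n₀/n = 156·376/563 = 104.1847; c·n₁/n = 130·187/563 = 43.1794
Stratum 3 (Site C): n₁ = 195, n₀ = 121, n = 316; a·n₀/n = 78·121/316 = 29.8671; c·n₁/n = 17·195/316 = 10.4905
RR_MH = (68.2663 + 104.1847 + 29.8671) / (57.2136 + 43.1794 + 10.4905) = 202.3181 / 110.8835 = 1.82460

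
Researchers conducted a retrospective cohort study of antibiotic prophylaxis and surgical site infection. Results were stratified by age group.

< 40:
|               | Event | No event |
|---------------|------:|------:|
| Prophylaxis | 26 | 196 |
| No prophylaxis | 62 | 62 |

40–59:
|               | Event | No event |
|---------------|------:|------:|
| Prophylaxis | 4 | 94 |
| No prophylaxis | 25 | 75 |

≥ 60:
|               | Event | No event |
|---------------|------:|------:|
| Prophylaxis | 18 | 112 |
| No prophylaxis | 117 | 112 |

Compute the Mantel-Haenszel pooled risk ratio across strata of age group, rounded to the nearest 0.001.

0.241

RR_MH = Σ(aᵢ·n₀ᵢ/nᵢ) / Σ(cᵢ·n₁ᵢ/nᵢ), with n₁ᵢ = aᵢ+bᵢ (exposed), n₀ᵢ = cᵢ+dᵢ (unexposed), nᵢ = n₁ᵢ+n₀ᵢ.
Stratum 1 (< 40): n₁ = 222, n₀ = 124, n = 346; a·n₀/n = 26·124/346 = 9.3179; c·n₁/n = 62·222/346 = 39.7803
Stratum 2 (40–59): n₁ = 98, n₀ = 100, n = 198; a·n₀/n = 4·100/198 = 2.0202; c·n₁/n = 25·98/198 = 12.3737
Stratum 3 (≥ 60): n₁ = 130, n₀ = 229, n = 359; a·n₀/n = 18·229/359 = 11.4819; c·n₁/n = 117·130/359 = 42.3677
RR_MH = (9.3179 + 2.0202 + 11.4819) / (39.7803 + 12.3737 + 42.3677) = 22.8200 / 94.5218 = 0.24143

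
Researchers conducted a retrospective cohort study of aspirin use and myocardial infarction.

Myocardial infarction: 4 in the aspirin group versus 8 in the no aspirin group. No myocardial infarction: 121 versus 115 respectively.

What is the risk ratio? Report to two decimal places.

0.49

From the description: a = 4, b = 121, c = 8, d = 115.
Risk in exposed = 4/125 = 0.03200; risk in unexposed = 8/123 = 0.06504.
RR = 0.03200 / 0.06504 = 0.49200
The risk is 51% lower among the exposed than among the unexposed.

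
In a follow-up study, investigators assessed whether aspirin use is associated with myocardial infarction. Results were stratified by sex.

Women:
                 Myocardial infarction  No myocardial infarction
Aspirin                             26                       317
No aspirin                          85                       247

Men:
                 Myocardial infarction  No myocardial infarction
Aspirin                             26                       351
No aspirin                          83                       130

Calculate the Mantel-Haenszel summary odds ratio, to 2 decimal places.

OR_MH = Σ(aᵢdᵢ/nᵢ) / Σ(bᵢcᵢ/nᵢ), where nᵢ is the stratum total.
Stratum 1 (Women): n = 675; a·d/n = 26·247/675 = 9.5141; b·c/n = 317·85/675 = 39.9185
Stratum 2 (Men): n = 590; a·d/n = 26·130/590 = 5.7288; b·c/n = 351·83/590 = 49.3780
OR_MH = (9.5141 + 5.7288) / (39.9185 + 49.3780) = 15.2429 / 89.2965 = 0.17070

0.17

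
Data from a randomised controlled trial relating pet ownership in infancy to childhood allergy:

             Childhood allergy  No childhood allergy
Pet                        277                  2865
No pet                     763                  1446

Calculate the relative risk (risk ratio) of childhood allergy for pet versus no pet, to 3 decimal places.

Cells: a = 277, b = 2865, c = 763, d = 1446.
Risk in exposed = 277/3142 = 0.08816; risk in unexposed = 763/2209 = 0.34541.
RR = 0.08816 / 0.34541 = 0.25524
The risk is 74% lower among the exposed than among the unexposed.

0.255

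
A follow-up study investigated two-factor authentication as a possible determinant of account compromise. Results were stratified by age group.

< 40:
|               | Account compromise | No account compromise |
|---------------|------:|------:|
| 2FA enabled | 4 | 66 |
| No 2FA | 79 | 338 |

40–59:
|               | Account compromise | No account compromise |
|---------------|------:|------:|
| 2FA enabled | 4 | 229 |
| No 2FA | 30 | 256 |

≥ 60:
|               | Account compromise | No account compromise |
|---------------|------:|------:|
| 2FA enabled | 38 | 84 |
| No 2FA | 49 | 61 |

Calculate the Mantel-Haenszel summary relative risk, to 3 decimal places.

0.467

RR_MH = Σ(aᵢ·n₀ᵢ/nᵢ) / Σ(cᵢ·n₁ᵢ/nᵢ), with n₁ᵢ = aᵢ+bᵢ (exposed), n₀ᵢ = cᵢ+dᵢ (unexposed), nᵢ = n₁ᵢ+n₀ᵢ.
Stratum 1 (< 40): n₁ = 70, n₀ = 417, n = 487; a·n₀/n = 4·417/487 = 3.4251; c·n₁/n = 79·70/487 = 11.3552
Stratum 2 (40–59): n₁ = 233, n₀ = 286, n = 519; a·n₀/n = 4·286/519 = 2.2042; c·n₁/n = 30·233/519 = 13.4682
Stratum 3 (≥ 60): n₁ = 122, n₀ = 110, n = 232; a·n₀/n = 38·110/232 = 18.0172; c·n₁/n = 49·122/232 = 25.7672
RR_MH = (3.4251 + 2.2042 + 18.0172) / (11.3552 + 13.4682 + 25.7672) = 23.6465 / 50.5907 = 0.46741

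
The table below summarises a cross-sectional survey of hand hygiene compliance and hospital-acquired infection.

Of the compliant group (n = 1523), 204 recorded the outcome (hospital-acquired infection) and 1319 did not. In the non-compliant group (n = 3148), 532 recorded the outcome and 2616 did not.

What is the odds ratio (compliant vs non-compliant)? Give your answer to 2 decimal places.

From the description: a = 204, b = 1319, c = 532, d = 2616.
OR = (a·d)/(b·c) = (204 × 2616) / (1319 × 532) = 533664 / 701708 = 0.76052
Exposure is associated with lower odds of hospital-acquired infection (OR = 0.76 < 1).

0.76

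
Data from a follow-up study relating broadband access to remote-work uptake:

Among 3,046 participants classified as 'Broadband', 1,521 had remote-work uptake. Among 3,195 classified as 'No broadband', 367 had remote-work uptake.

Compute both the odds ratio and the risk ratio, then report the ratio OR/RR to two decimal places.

From the description: a = 1521, b = 1525, c = 367, d = 2828.
OR = (1521·2828)/(1525·367) = 4301388/559675 = 7.68551
Risk in exposed = 1521/3046 = 0.49934; risk in unexposed = 367/3195 = 0.11487; RR = 4.34714
OR/RR = 7.68551 / 4.34714 = 1.76794
The outcome is not rare, so the OR lies further from 1 than the RR.

1.77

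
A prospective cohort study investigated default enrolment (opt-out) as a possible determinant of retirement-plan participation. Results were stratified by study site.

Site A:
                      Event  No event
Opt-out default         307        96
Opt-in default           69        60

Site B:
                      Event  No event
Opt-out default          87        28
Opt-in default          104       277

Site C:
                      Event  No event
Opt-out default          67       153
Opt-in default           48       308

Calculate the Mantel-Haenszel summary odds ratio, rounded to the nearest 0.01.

OR_MH = Σ(aᵢdᵢ/nᵢ) / Σ(bᵢcᵢ/nᵢ), where nᵢ is the stratum total.
Stratum 1 (Site A): n = 532; a·d/n = 307·60/532 = 34.6241; b·c/n = 96·69/532 = 12.4511
Stratum 2 (Site B): n = 496; a·d/n = 87·277/496 = 48.5867; b·c/n = 28·104/496 = 5.8710
Stratum 3 (Site C): n = 576; a·d/n = 67·308/576 = 35.8264; b·c/n = 153·48/576 = 12.7500
OR_MH = (34.6241 + 48.5867 + 35.8264) / (12.4511 + 5.8710 + 12.7500) = 119.0371 / 31.0721 = 3.83100

3.83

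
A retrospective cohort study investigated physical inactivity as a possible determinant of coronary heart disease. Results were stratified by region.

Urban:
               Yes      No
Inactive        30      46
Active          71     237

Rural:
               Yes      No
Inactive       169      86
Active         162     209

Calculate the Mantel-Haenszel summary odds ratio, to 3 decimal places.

2.436

OR_MH = Σ(aᵢdᵢ/nᵢ) / Σ(bᵢcᵢ/nᵢ), where nᵢ is the stratum total.
Stratum 1 (Urban): n = 384; a·d/n = 30·237/384 = 18.5156; b·c/n = 46·71/384 = 8.5052
Stratum 2 (Rural): n = 626; a·d/n = 169·209/626 = 56.4233; b·c/n = 86·162/626 = 22.2556
OR_MH = (18.5156 + 56.4233) / (8.5052 + 22.2556) = 74.9389 / 30.7608 = 2.43618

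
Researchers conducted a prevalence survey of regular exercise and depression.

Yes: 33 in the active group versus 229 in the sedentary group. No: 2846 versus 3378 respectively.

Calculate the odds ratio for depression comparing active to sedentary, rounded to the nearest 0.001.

From the description: a = 33, b = 2846, c = 229, d = 3378.
OR = (a·d)/(b·c) = (33 × 3378) / (2846 × 229) = 111474 / 651734 = 0.17104
Exposure is associated with lower odds of depression (OR = 0.17 < 1).

0.171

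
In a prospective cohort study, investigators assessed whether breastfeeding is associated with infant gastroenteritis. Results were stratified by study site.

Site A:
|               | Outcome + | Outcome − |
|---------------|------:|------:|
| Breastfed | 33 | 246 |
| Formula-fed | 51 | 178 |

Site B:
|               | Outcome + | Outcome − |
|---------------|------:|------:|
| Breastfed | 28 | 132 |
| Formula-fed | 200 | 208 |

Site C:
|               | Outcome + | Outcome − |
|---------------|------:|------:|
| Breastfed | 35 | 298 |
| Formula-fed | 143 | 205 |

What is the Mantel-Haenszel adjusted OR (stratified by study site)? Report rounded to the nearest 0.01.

OR_MH = Σ(aᵢdᵢ/nᵢ) / Σ(bᵢcᵢ/nᵢ), where nᵢ is the stratum total.
Stratum 1 (Site A): n = 508; a·d/n = 33·178/508 = 11.5630; b·c/n = 246·51/508 = 24.6969
Stratum 2 (Site B): n = 568; a·d/n = 28·208/568 = 10.2535; b·c/n = 132·200/568 = 46.4789
Stratum 3 (Site C): n = 681; a·d/n = 35·205/681 = 10.5360; b·c/n = 298·143/681 = 62.5756
OR_MH = (11.5630 + 10.2535 + 10.5360) / (24.6969 + 46.4789 + 62.5756) = 32.3525 / 133.7513 = 0.24189

0.24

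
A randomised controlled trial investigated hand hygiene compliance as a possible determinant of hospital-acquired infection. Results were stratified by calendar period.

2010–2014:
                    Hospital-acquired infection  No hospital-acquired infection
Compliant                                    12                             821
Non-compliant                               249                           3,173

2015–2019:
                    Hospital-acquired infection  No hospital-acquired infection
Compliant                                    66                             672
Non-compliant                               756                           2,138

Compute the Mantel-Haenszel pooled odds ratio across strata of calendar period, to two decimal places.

0.25

OR_MH = Σ(aᵢdᵢ/nᵢ) / Σ(bᵢcᵢ/nᵢ), where nᵢ is the stratum total.
Stratum 1 (2010–2014): n = 4255; a·d/n = 12·3173/4255 = 8.9485; b·c/n = 821·249/4255 = 48.0444
Stratum 2 (2015–2019): n = 3632; a·d/n = 66·2138/3632 = 38.8513; b·c/n = 672·756/3632 = 139.8767
OR_MH = (8.9485 + 38.8513) / (48.0444 + 139.8767) = 47.7999 / 187.9211 = 0.25436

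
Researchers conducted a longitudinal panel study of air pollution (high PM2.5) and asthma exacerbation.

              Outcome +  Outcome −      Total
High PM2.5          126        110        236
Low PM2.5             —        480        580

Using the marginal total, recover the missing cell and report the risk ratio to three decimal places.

3.097

The missing cell is in the unexposed row: 580 − 480 = 100.
So a = 126, b = 110, c = 100, d = 480.
RR = [a/(a+b)] / [c/(c+d)] = (126/236) / (100/580) = 0.53390/0.17241 = 3.09661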